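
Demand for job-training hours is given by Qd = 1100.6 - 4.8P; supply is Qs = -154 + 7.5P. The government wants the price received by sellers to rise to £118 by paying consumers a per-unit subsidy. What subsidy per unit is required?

At a seller price of 118, quantity supplied is -154 + 7.5·118 = 731.
Buyers absorb 731 only when they pay Pb with 1100.6 − 4.8·Pb = 731, i.e. Pb = 77.
s = Ps − Pb = 118 − 77 = 41.

Required subsidy s = £41 per unit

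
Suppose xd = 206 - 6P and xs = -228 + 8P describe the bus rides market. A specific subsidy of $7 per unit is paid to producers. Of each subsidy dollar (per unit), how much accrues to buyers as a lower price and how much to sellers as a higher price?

Pre-subsidy: 206 - 6P = -228 + 8P gives P* = 31, x* = 20.
With the subsidy, sellers receive Ps = Pb + 7 for each unit, where Pb is the price buyers pay.
Supply in terms of Pb becomes xs = -228 + 8(Pb + 7) = -172 + 8Pb. Setting this equal to demand: 206 - 6Pb = -172 + 8Pb, so Pb = 27.
Sellers receive Ps = 27 + 7 = 34; x' = 206 − 6·27 = 44.
Buyers' price falls by P* − Pb = 31 − 27 = 4; sellers' price rises by Ps − P* = 34 − 31 = 3.

Buyers gain $4 per unit; sellers gain $3 per unit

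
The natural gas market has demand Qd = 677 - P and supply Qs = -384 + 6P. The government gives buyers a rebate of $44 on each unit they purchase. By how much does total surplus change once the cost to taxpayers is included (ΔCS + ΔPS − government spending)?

Net change in total surplus = -5808/7

Pre-subsidy: 677 - P = -384 + 6P gives P* = 1061/7, Q* = 3678/7.
With the rebate, buyers effectively pay Pb = Ps − 44, where Ps is the price sellers receive.
Demand in terms of Ps becomes Qd = 677 − 1(Ps − 44) = 721 - Ps. Setting this equal to supply: 721 - Ps = -384 + 6Ps, so Ps = 1105/7.
Buyers pay Pb = 1105/7 − 44 = 797/7; Q' = -384 + 6·(1105/7) = 3942/7.
ΔCS = ½(3678/7 + 3942/7)(1061/7 − 797/7) = 1005840/49; ΔPS = ½(3678/7 + 3942/7)(1105/7 − 1061/7) = 167640/49.
Government spending = 44 × 3942/7 = 173448/7.
Net change = 1005840/49 + 167640/49 − 173448/7 = -5808/7. The loss equals the DWL triangle ½·44·264/7.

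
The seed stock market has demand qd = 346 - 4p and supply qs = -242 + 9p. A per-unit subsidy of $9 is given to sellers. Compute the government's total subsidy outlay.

Pre-subsidy: 346 - 4p = -242 + 9p gives p* = 588/13, q* = 2146/13.
With the subsidy, sellers receive ps = pb + 9 for each unit, where pb is the price buyers pay.
Supply in terms of pb becomes qs = -242 + 9(pb + 9) = -161 + 9pb. Setting this equal to demand: 346 - 4pb = -161 + 9pb, so pb = 39.
Sellers receive ps = 39 + 9 = 48; q' = 346 − 4·39 = 190.
Government outlay = subsidy × quantity = 9 × 190 = 1710.

Government cost = $1710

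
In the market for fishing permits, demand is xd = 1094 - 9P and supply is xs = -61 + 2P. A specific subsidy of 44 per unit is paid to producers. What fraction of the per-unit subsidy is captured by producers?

Producer share = 9/11

Pre-subsidy: 1094 - 9P = -61 + 2P gives P* = 105, x* = 149.
With the subsidy, sellers receive Ps = Pb + 44 for each unit, where Pb is the price buyers pay.
Supply in terms of Pb becomes xs = -61 + 2(Pb + 44) = 27 + 2Pb. Setting this equal to demand: 1094 - 9Pb = 27 + 2Pb, so Pb = 97.
Sellers receive Ps = 97 + 44 = 141; x' = 1094 − 9·97 = 221.
Buyers' price falls by P* − Pb = 105 − 97 = 8; sellers' price rises by Ps − P* = 141 − 105 = 36.
So producers capture 36/44 = 9/11 of each unit of subsidy.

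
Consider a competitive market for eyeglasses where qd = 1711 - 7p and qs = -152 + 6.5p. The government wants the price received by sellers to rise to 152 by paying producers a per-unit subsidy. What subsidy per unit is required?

At a seller price of 152, quantity supplied is -152 + 6.5·152 = 836.
Buyers absorb 836 only when they pay pb with 1711 − 7·pb = 836, i.e. pb = 125.
s = ps − pb = 152 − 125 = 27.

Required subsidy s = 27 per unit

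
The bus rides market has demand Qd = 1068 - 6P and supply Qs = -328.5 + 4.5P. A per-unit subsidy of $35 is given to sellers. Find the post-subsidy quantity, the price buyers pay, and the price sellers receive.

Q' = 360; buyers pay $118; sellers receive $153

Pre-subsidy: 1068 - 6P = -328.5 + 4.5P gives P* = 133, Q* = 270.
With the subsidy, sellers receive Ps = Pb + 35 for each unit, where Pb is the price buyers pay.
Supply in terms of Pb becomes Qs = -328.5 + 4.5(Pb + 35) = -171 + 4.5Pb. Setting this equal to demand: 1068 - 6Pb = -171 + 4.5Pb, so Pb = 118.
Sellers receive Ps = 118 + 35 = 153; Q' = 1068 − 6·118 = 360.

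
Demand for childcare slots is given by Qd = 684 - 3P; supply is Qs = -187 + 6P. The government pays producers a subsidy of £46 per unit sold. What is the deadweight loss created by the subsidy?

Deadweight loss = £2116

Pre-subsidy: 684 - 3P = -187 + 6P gives P* = 871/9, Q* = 1181/3.
With the subsidy, sellers receive Ps = Pb + 46 for each unit, where Pb is the price buyers pay.
Supply in terms of Pb becomes Qs = -187 + 6(Pb + 46) = 89 + 6Pb. Setting this equal to demand: 684 - 3Pb = 89 + 6Pb, so Pb = 595/9.
Sellers receive Ps = 595/9 + 46 = 1009/9; Q' = 684 − 3·(595/9) = 1457/3.
The subsidy expands output by 1457/3 − 1181/3 = 92 past the efficient level; on those units the gap between marginal cost and willingness to pay runs from 0 up to 46.
DWL = ½ × 46 × 92 = 2116.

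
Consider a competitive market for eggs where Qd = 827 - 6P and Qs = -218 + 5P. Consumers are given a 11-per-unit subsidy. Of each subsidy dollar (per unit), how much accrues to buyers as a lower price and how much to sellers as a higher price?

Pre-subsidy: 827 - 6P = -218 + 5P gives P* = 95, Q* = 257.
With the rebate, buyers effectively pay Pb = Ps − 11, where Ps is the price sellers receive.
Demand in terms of Ps becomes Qd = 827 − 6(Ps − 11) = 893 - 6Ps. Setting this equal to supply: 893 - 6Ps = -218 + 5Ps, so Ps = 101.
Buyers pay Pb = 101 − 11 = 90; Q' = -218 + 5·101 = 287.
Buyers' price falls by P* − Pb = 95 − 90 = 5; sellers' price rises by Ps − P* = 101 − 95 = 6.

Buyers gain 5 per unit; sellers gain 6 per unit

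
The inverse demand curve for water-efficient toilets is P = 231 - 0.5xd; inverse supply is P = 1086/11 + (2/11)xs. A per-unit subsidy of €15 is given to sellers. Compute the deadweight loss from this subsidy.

Pre-subsidy: 231 - 0.5x = 1086/11 + (2/11)x gives x* = 194 and P* = 134.
With the subsidy, sellers receive Ps = Pb + 15 for each unit, where Pb is the price buyers pay.
On the curves, Pb = 231 - 0.5x and Ps = 1086/11 + (2/11)x; the wedge Ps − Pb = 15 gives 1086/11 + (2/11)x − (231 - 0.5x) = 15, so x' = 216.
Then Pb = 231 − 0.5·216 = 123 and Ps = 1086/11 + (2/11)·216 = 138.
The subsidy expands output by 216 − 194 = 22 past the efficient level; on those units the gap between marginal cost and willingness to pay runs from 0 up to 15.
DWL = ½ × 15 × 22 = 165.

Deadweight loss = €165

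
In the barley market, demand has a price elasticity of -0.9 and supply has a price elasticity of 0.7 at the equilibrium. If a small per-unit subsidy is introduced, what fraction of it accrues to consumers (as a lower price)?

Consumer share = 0.4375

For a small subsidy around the equilibrium, the benefit split depends on the relative slopes, which at a point are proportional to the elasticities.
Buyer share = εs/(εs + |εd|) = 0.7/(0.7 + 0.9) = 0.4375; seller share = |εd|/(εs + |εd|) = 0.5625.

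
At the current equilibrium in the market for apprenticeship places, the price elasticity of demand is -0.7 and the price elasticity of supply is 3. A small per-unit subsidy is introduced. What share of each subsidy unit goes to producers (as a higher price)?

Producer share = 7/37

For a small subsidy around the equilibrium, the benefit split depends on the relative slopes, which at a point are proportional to the elasticities.
Buyer share = εs/(εs + |εd|) = 3/(3 + 0.7) = 30/37; seller share = |εd|/(εs + |εd|) = 7/37.
So producers capture 7/37 of the subsidy.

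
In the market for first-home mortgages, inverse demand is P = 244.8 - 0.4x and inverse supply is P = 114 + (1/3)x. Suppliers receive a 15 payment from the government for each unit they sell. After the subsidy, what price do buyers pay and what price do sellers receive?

Pre-subsidy: 244.8 - 0.4x = 114 + (1/3)x gives x* = 1962/11 and P* = 1908/11.
With the subsidy, sellers receive Ps = Pb + 15 for each unit, where Pb is the price buyers pay.
On the curves, Pb = 244.8 - 0.4x and Ps = 114 + (1/3)x; the wedge Ps − Pb = 15 gives 114 + (1/3)x − (244.8 - 0.4x) = 15, so x' = 2187/11.
Then Pb = 244.8 − 0.4·(2187/11) = 1818/11 and Ps = 114 + (1/3)·(2187/11) = 1983/11.

Buyers pay 1818/11; sellers receive 1983/11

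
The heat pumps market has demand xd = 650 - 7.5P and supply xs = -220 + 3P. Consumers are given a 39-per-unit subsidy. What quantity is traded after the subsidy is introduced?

x' = 785/7

Pre-subsidy: 650 - 7.5P = -220 + 3P gives P* = 580/7, x* = 200/7.
With the rebate, buyers effectively pay Pb = Ps − 39, where Ps is the price sellers receive.
Demand in terms of Ps becomes xd = 650 − 7.5(Ps − 39) = 942.5 - 7.5Ps. Setting this equal to supply: 942.5 - 7.5Ps = -220 + 3Ps, so Ps = 775/7.
Buyers pay Pb = 775/7 − 39 = 502/7; x' = -220 + 3·(775/7) = 785/7.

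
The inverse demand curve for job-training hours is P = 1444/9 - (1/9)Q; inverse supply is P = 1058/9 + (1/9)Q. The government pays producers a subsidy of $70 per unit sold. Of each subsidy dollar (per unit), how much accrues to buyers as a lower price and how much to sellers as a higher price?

Pre-subsidy: 1444/9 - (1/9)Q = 1058/9 + (1/9)Q gives Q* = 193 and P* = 139.
With the subsidy, sellers receive Ps = Pb + 70 for each unit, where Pb is the price buyers pay.
On the curves, Pb = 1444/9 - (1/9)Q and Ps = 1058/9 + (1/9)Q; the wedge Ps − Pb = 70 gives 1058/9 + (1/9)Q − (1444/9 - (1/9)Q) = 70, so Q' = 508.
Then Pb = 1444/9 − (1/9)·508 = 104 and Ps = 1058/9 + (1/9)·508 = 174.
Buyers' price falls by P* − Pb = 139 − 104 = 35; sellers' price rises by Ps − P* = 174 − 139 = 35.

Buyers gain $35 per unit; sellers gain $35 per unit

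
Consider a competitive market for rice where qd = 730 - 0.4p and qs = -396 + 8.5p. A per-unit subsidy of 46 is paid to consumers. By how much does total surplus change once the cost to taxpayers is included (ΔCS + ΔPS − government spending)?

Net change in total surplus = -35972/89

Pre-subsidy: 730 - 0.4p = -396 + 8.5p gives p* = 11260/89, q* = 60466/89.
With the rebate, buyers effectively pay pb = ps − 46, where ps is the price sellers receive.
Demand in terms of ps becomes qd = 730 − 0.4(ps − 46) = 748.4 - 0.4ps. Setting this equal to supply: 748.4 - 0.4ps = -396 + 8.5ps, so ps = 11444/89.
Buyers pay pb = 11444/89 − 46 = 7350/89; q' = -396 + 8.5·(11444/89) = 62030/89.
ΔCS = ½(60466/89 + 62030/89)(11260/89 − 7350/89) = 239479680/7921; ΔPS = ½(60466/89 + 62030/89)(11444/89 − 11260/89) = 11269632/7921.
Government spending = 46 × 62030/89 = 2853380/89.
Net change = 239479680/7921 + 11269632/7921 − 2853380/89 = -35972/89. The loss equals the DWL triangle ½·46·1564/89.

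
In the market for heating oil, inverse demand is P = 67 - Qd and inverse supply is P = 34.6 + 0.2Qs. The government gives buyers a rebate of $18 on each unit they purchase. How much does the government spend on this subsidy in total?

Government cost = $756

Pre-subsidy: 67 - Q = 34.6 + 0.2Q gives Q* = 27 and P* = 40.
With the rebate, buyers effectively pay Pb = Ps − 18, where Ps is the price sellers receive.
On the curves, Pb = 67 - Q and Ps = 34.6 + 0.2Q; the wedge Ps − Pb = 18 gives 34.6 + 0.2Q − (67 - Q) = 18, so Q' = 42.
Then Pb = 67 − 1·42 = 25 and Ps = 34.6 + 0.2·42 = 43.
Government outlay = subsidy × quantity = 18 × 42 = 756.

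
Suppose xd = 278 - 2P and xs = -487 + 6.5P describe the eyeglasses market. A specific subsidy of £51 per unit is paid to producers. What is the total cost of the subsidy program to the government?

Pre-subsidy: 278 - 2P = -487 + 6.5P gives P* = 90, x* = 98.
With the subsidy, sellers receive Ps = Pb + 51 for each unit, where Pb is the price buyers pay.
Supply in terms of Pb becomes xs = -487 + 6.5(Pb + 51) = -155.5 + 6.5Pb. Setting this equal to demand: 278 - 2Pb = -155.5 + 6.5Pb, so Pb = 51.
Sellers receive Ps = 51 + 51 = 102; x' = 278 − 2·51 = 176.
Government outlay = subsidy × quantity = 51 × 176 = 8976.

Government cost = £8976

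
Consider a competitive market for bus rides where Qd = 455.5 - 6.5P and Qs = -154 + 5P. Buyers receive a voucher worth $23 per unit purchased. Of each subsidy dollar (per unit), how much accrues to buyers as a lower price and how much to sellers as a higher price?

Pre-subsidy: 455.5 - 6.5P = -154 + 5P gives P* = 53, Q* = 111.
With the rebate, buyers effectively pay Pb = Ps − 23, where Ps is the price sellers receive.
Demand in terms of Ps becomes Qd = 455.5 − 6.5(Ps − 23) = 605 - 6.5Ps. Setting this equal to supply: 605 - 6.5Ps = -154 + 5Ps, so Ps = 66.
Buyers pay Pb = 66 − 23 = 43; Q' = -154 + 5·66 = 176.
Buyers' price falls by P* − Pb = 53 − 43 = 10; sellers' price rises by Ps − P* = 66 − 53 = 13.

Buyers gain $10 per unit; sellers gain $13 per unit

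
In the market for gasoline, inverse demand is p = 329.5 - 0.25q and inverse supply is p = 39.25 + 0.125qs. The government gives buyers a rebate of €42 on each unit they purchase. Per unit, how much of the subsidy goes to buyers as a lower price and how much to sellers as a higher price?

Buyers gain €28 per unit; sellers gain €14 per unit

Pre-subsidy: 329.5 - 0.25q = 39.25 + 0.125q gives q* = 774 and p* = 136.
With the rebate, buyers effectively pay pb = ps − 42, where ps is the price sellers receive.
On the curves, pb = 329.5 - 0.25q and ps = 39.25 + 0.125q; the wedge ps − pb = 42 gives 39.25 + 0.125q − (329.5 - 0.25q) = 42, so q' = 886.
Then pb = 329.5 − 0.25·886 = 108 and ps = 39.25 + 0.125·886 = 150.
Buyers' price falls by p* − pb = 136 − 108 = 28; sellers' price rises by ps − p* = 150 − 136 = 14.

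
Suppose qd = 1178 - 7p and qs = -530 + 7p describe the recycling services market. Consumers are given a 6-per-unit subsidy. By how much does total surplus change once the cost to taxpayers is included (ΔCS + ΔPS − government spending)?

Net change in total surplus = -63

Pre-subsidy: 1178 - 7p = -530 + 7p gives p* = 122, q* = 324.
With the rebate, buyers effectively pay pb = ps − 6, where ps is the price sellers receive.
Demand in terms of ps becomes qd = 1178 − 7(ps − 6) = 1220 - 7ps. Setting this equal to supply: 1220 - 7ps = -530 + 7ps, so ps = 125.
Buyers pay pb = 125 − 6 = 119; q' = -530 + 7·125 = 345.
ΔCS = ½(324 + 345)(122 − 119) = 1003.5; ΔPS = ½(324 + 345)(125 − 122) = 1003.5.
Government spending = 6 × 345 = 2070.
Net change = 1003.5 + 1003.5 − 2070 = -63. The loss equals the DWL triangle ½·6·21.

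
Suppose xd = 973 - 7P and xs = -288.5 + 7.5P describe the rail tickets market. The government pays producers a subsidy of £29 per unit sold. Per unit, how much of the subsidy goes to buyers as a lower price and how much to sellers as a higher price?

Pre-subsidy: 973 - 7P = -288.5 + 7.5P gives P* = 87, x* = 364.
With the subsidy, sellers receive Ps = Pb + 29 for each unit, where Pb is the price buyers pay.
Supply in terms of Pb becomes xs = -288.5 + 7.5(Pb + 29) = -71 + 7.5Pb. Setting this equal to demand: 973 - 7Pb = -71 + 7.5Pb, so Pb = 72.
Sellers receive Ps = 72 + 29 = 101; x' = 973 − 7·72 = 469.
Buyers' price falls by P* − Pb = 87 − 72 = 15; sellers' price rises by Ps − P* = 101 − 87 = 14.

Buyers gain £15 per unit; sellers gain £14 per unit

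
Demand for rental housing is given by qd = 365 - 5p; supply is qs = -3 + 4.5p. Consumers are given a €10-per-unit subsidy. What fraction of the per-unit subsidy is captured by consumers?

Pre-subsidy: 365 - 5p = -3 + 4.5p gives p* = 736/19, q* = 3255/19.
With the rebate, buyers effectively pay pb = ps − 10, where ps is the price sellers receive.
Demand in terms of ps becomes qd = 365 − 5(ps − 10) = 415 - 5ps. Setting this equal to supply: 415 - 5ps = -3 + 4.5ps, so ps = 44.
Buyers pay pb = 44 − 10 = 34; q' = -3 + 4.5·44 = 195.
Buyers' price falls by p* − pb = 736/19 − 34 = 90/19; sellers' price rises by ps − p* = 44 − 736/19 = 100/19.
So consumers capture (90/19)/10 = 9/19 of each unit of subsidy.

Consumer share = 9/19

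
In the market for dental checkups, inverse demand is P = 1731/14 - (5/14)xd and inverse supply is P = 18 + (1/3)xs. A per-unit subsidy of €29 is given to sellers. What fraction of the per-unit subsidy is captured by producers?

Pre-subsidy: 1731/14 - (5/14)x = 18 + (1/3)x gives x* = 153 and P* = 69.
With the subsidy, sellers receive Ps = Pb + 29 for each unit, where Pb is the price buyers pay.
On the curves, Pb = 1731/14 - (5/14)x and Ps = 18 + (1/3)x; the wedge Ps − Pb = 29 gives 18 + (1/3)x − (1731/14 - (5/14)x) = 29, so x' = 195.
Then Pb = 1731/14 − (5/14)·195 = 54 and Ps = 18 + (1/3)·195 = 83.
Buyers' price falls by P* − Pb = 69 − 54 = 15; sellers' price rises by Ps − P* = 83 − 69 = 14.
So producers capture 14/29 = 14/29 of each unit of subsidy.

Producer share = 14/29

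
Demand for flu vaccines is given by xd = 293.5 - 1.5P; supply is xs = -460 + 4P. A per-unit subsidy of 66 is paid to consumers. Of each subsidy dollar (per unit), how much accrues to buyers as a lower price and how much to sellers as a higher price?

Buyers gain 48 per unit; sellers gain 18 per unit

Pre-subsidy: 293.5 - 1.5P = -460 + 4P gives P* = 137, x* = 88.
With the rebate, buyers effectively pay Pb = Ps − 66, where Ps is the price sellers receive.
Demand in terms of Ps becomes xd = 293.5 − 1.5(Ps − 66) = 392.5 - 1.5Ps. Setting this equal to supply: 392.5 - 1.5Ps = -460 + 4Ps, so Ps = 155.
Buyers pay Pb = 155 − 66 = 89; x' = -460 + 4·155 = 160.
Buyers' price falls by P* − Pb = 137 − 89 = 48; sellers' price rises by Ps − P* = 155 − 137 = 18.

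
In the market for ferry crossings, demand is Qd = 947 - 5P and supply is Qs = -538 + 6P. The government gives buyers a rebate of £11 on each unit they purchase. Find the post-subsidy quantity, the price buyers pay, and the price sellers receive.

Q' = 302; buyers pay £129; sellers receive £140

Pre-subsidy: 947 - 5P = -538 + 6P gives P* = 135, Q* = 272.
With the rebate, buyers effectively pay Pb = Ps − 11, where Ps is the price sellers receive.
Demand in terms of Ps becomes Qd = 947 − 5(Ps − 11) = 1002 - 5Ps. Setting this equal to supply: 1002 - 5Ps = -538 + 6Ps, so Ps = 140.
Buyers pay Pb = 140 − 11 = 129; Q' = -538 + 6·140 = 302.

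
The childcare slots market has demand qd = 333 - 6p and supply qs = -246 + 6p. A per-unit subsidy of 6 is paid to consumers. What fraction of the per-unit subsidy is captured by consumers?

Pre-subsidy: 333 - 6p = -246 + 6p gives p* = 48.25, q* = 43.5.
With the rebate, buyers effectively pay pb = ps − 6, where ps is the price sellers receive.
Demand in terms of ps becomes qd = 333 − 6(ps − 6) = 369 - 6ps. Setting this equal to supply: 369 - 6ps = -246 + 6ps, so ps = 51.25.
Buyers pay pb = 51.25 − 6 = 45.25; q' = -246 + 6·51.25 = 61.5.
Buyers' price falls by p* − pb = 48.25 − 45.25 = 3; sellers' price rises by ps − p* = 51.25 − 48.25 = 3.
So consumers capture 3/6 = 0.5 of each unit of subsidy.

Consumer share = 0.5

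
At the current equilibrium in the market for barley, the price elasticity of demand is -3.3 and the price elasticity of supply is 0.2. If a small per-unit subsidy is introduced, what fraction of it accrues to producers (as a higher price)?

For a small subsidy around the equilibrium, the benefit split depends on the relative slopes, which at a point are proportional to the elasticities.
Buyer share = εs/(εs + |εd|) = 0.2/(0.2 + 3.3) = 2/35; seller share = |εd|/(εs + |εd|) = 33/35.
So producers capture 33/35 of the subsidy.

Producer share = 33/35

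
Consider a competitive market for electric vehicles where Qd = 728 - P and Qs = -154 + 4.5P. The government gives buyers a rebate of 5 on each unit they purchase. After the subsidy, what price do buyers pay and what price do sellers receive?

Buyers pay 1719/11; sellers receive 1774/11

Pre-subsidy: 728 - P = -154 + 4.5P gives P* = 1764/11, Q* = 6244/11.
With the rebate, buyers effectively pay Pb = Ps − 5, where Ps is the price sellers receive.
Demand in terms of Ps becomes Qd = 728 − 1(Ps − 5) = 733 - Ps. Setting this equal to supply: 733 - Ps = -154 + 4.5Ps, so Ps = 1774/11.
Buyers pay Pb = 1774/11 − 5 = 1719/11; Q' = -154 + 4.5·(1774/11) = 6289/11.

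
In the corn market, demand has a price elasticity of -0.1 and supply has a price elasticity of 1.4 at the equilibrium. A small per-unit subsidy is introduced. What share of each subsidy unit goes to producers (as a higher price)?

For a small subsidy around the equilibrium, the benefit split depends on the relative slopes, which at a point are proportional to the elasticities.
Buyer share = εs/(εs + |εd|) = 1.4/(1.4 + 0.1) = 14/15; seller share = |εd|/(εs + |εd|) = 1/15.
So producers capture 1/15 of the subsidy.

Producer share = 1/15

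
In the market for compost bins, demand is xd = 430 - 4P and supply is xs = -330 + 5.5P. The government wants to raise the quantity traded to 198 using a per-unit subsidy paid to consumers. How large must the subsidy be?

Required subsidy s = 38 per unit

At x = 198, invert demand for the buyer price: Pb = (430 − 198)/4 = 58; invert supply for the seller price: Ps = (198 − (-330))/5.5 = 96.
The subsidy must fill the gap: s = Ps − Pb = 96 − 58 = 38.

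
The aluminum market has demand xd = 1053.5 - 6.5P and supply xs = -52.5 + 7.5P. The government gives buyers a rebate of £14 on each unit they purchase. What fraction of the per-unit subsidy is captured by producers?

Producer share = 13/28

Pre-subsidy: 1053.5 - 6.5P = -52.5 + 7.5P gives P* = 79, x* = 540.
With the rebate, buyers effectively pay Pb = Ps − 14, where Ps is the price sellers receive.
Demand in terms of Ps becomes xd = 1053.5 − 6.5(Ps − 14) = 1144.5 - 6.5Ps. Setting this equal to supply: 1144.5 - 6.5Ps = -52.5 + 7.5Ps, so Ps = 85.5.
Buyers pay Pb = 85.5 − 14 = 71.5; x' = -52.5 + 7.5·85.5 = 588.75.
Buyers' price falls by P* − Pb = 79 − 71.5 = 7.5; sellers' price rises by Ps − P* = 85.5 − 79 = 6.5.
So producers capture 6.5/14 = 13/28 of each unit of subsidy.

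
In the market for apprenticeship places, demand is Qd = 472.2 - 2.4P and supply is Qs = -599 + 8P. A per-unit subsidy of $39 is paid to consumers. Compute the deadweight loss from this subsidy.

Deadweight loss = $1404

Pre-subsidy: 472.2 - 2.4P = -599 + 8P gives P* = 103, Q* = 225.
With the rebate, buyers effectively pay Pb = Ps − 39, where Ps is the price sellers receive.
Demand in terms of Ps becomes Qd = 472.2 − 2.4(Ps − 39) = 565.8 - 2.4Ps. Setting this equal to supply: 565.8 - 2.4Ps = -599 + 8Ps, so Ps = 112.
Buyers pay Pb = 112 − 39 = 73; Q' = -599 + 8·112 = 297.
The subsidy expands output by 297 − 225 = 72 past the efficient level; on those units the gap between marginal cost and willingness to pay runs from 0 up to 39.
DWL = ½ × 39 × 72 = 1404.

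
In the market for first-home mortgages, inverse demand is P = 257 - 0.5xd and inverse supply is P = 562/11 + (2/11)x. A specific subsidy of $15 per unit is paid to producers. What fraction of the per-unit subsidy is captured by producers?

Producer share = 4/15

Pre-subsidy: 257 - 0.5x = 562/11 + (2/11)x gives x* = 302 and P* = 106.
With the subsidy, sellers receive Ps = Pb + 15 for each unit, where Pb is the price buyers pay.
On the curves, Pb = 257 - 0.5x and Ps = 562/11 + (2/11)x; the wedge Ps − Pb = 15 gives 562/11 + (2/11)x − (257 - 0.5x) = 15, so x' = 324.
Then Pb = 257 − 0.5·324 = 95 and Ps = 562/11 + (2/11)·324 = 110.
Buyers' price falls by P* − Pb = 106 − 95 = 11; sellers' price rises by Ps − P* = 110 − 106 = 4.
So producers capture 4/15 = 4/15 of each unit of subsidy.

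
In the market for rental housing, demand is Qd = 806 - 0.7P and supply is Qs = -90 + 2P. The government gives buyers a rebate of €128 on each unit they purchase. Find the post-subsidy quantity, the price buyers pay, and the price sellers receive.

Q' = 17282/27; buyers pay 6400/27; sellers receive 9856/27

Pre-subsidy: 806 - 0.7P = -90 + 2P gives P* = 8960/27, Q* = 15490/27.
With the rebate, buyers effectively pay Pb = Ps − 128, where Ps is the price sellers receive.
Demand in terms of Ps becomes Qd = 806 − 0.7(Ps − 128) = 895.6 - 0.7Ps. Setting this equal to supply: 895.6 - 0.7Ps = -90 + 2Ps, so Ps = 9856/27.
Buyers pay Pb = 9856/27 − 128 = 6400/27; Q' = -90 + 2·(9856/27) = 17282/27.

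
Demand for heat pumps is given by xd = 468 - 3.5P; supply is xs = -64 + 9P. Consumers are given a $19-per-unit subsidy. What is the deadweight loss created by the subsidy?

Pre-subsidy: 468 - 3.5P = -64 + 9P gives P* = 42.56, x* = 319.04.
With the rebate, buyers effectively pay Pb = Ps − 19, where Ps is the price sellers receive.
Demand in terms of Ps becomes xd = 468 − 3.5(Ps − 19) = 534.5 - 3.5Ps. Setting this equal to supply: 534.5 - 3.5Ps = -64 + 9Ps, so Ps = 47.88.
Buyers pay Pb = 47.88 − 19 = 28.88; x' = -64 + 9·47.88 = 366.92.
The subsidy expands output by 366.92 − 319.04 = 47.88 past the efficient level; on those units the gap between marginal cost and willingness to pay runs from 0 up to 19.
DWL = ½ × 19 × 47.88 = 454.86.

Deadweight loss = $454.86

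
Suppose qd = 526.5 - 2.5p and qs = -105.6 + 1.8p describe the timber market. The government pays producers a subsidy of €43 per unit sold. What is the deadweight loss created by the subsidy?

Pre-subsidy: 526.5 - 2.5p = -105.6 + 1.8p gives p* = 147, q* = 159.
With the subsidy, sellers receive ps = pb + 43 for each unit, where pb is the price buyers pay.
Supply in terms of pb becomes qs = -105.6 + 1.8(pb + 43) = -28.2 + 1.8pb. Setting this equal to demand: 526.5 - 2.5pb = -28.2 + 1.8pb, so pb = 129.
Sellers receive ps = 129 + 43 = 172; q' = 526.5 − 2.5·129 = 204.
The subsidy expands output by 204 − 159 = 45 past the efficient level; on those units the gap between marginal cost and willingness to pay runs from 0 up to 43.
DWL = ½ × 43 × 45 = 967.5.

Deadweight loss = €967.5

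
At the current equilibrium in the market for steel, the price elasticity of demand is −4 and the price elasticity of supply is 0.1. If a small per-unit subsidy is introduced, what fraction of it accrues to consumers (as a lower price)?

Consumer share = 1/41

For a small subsidy around the equilibrium, the benefit split depends on the relative slopes, which at a point are proportional to the elasticities.
Buyer share = εs/(εs + |εd|) = 0.1/(0.1 + 4) = 1/41; seller share = |εd|/(εs + |εd|) = 40/41.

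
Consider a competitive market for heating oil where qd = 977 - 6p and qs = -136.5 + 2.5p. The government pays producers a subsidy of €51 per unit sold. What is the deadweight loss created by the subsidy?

Pre-subsidy: 977 - 6p = -136.5 + 2.5p gives p* = 131, q* = 191.
With the subsidy, sellers receive ps = pb + 51 for each unit, where pb is the price buyers pay.
Supply in terms of pb becomes qs = -136.5 + 2.5(pb + 51) = -9 + 2.5pb. Setting this equal to demand: 977 - 6pb = -9 + 2.5pb, so pb = 116.
Sellers receive ps = 116 + 51 = 167; q' = 977 − 6·116 = 281.
The subsidy expands output by 281 − 191 = 90 past the efficient level; on those units the gap between marginal cost and willingness to pay runs from 0 up to 51.
DWL = ½ × 51 × 90 = 2295.

Deadweight loss = €2295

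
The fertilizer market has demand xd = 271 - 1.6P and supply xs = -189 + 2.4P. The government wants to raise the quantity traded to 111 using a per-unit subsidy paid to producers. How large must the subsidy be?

Required subsidy s = 25 per unit

At x = 111, invert demand for the buyer price: Pb = (271 − 111)/1.6 = 100; invert supply for the seller price: Ps = (111 − (-189))/2.4 = 125.
The subsidy must fill the gap: s = Ps − Pb = 125 − 100 = 25.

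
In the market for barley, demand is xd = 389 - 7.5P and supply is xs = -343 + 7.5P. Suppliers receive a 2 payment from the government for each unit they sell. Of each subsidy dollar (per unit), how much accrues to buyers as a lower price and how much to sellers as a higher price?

Pre-subsidy: 389 - 7.5P = -343 + 7.5P gives P* = 48.8, x* = 23.
With the subsidy, sellers receive Ps = Pb + 2 for each unit, where Pb is the price buyers pay.
Supply in terms of Pb becomes xs = -343 + 7.5(Pb + 2) = -328 + 7.5Pb. Setting this equal to demand: 389 - 7.5Pb = -328 + 7.5Pb, so Pb = 47.8.
Sellers receive Ps = 47.8 + 2 = 49.8; x' = 389 − 7.5·47.8 = 30.5.
Buyers' price falls by P* − Pb = 48.8 − 47.8 = 1; sellers' price rises by Ps − P* = 49.8 − 48.8 = 1.

Buyers gain 1 per unit; sellers gain 1 per unit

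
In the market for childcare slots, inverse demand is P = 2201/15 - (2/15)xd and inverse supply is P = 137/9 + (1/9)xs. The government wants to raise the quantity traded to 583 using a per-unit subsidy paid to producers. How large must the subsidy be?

At x = 583, from the demand curve buyers pay Pb = 2201/15 − (2/15)·583 = 69; from the supply curve sellers need Ps = 137/9 + (1/9)·583 = 80.
The subsidy must fill the gap: s = Ps − Pb = 80 − 69 = 11.

Required subsidy s = 11 per unit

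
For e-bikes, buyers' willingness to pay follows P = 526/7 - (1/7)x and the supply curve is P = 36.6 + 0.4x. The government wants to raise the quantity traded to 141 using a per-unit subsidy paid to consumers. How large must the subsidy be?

At x = 141, from the demand curve buyers pay Pb = 526/7 − (1/7)·141 = 55; from the supply curve sellers need Ps = 36.6 + 0.4·141 = 93.
The subsidy must fill the gap: s = Ps − Pb = 93 − 55 = 38.

Required subsidy s = 38 per unit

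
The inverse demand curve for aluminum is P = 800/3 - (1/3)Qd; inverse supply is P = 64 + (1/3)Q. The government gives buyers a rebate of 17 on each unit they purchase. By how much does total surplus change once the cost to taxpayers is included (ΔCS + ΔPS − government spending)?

Pre-subsidy: 800/3 - (1/3)Q = 64 + (1/3)Q gives Q* = 304 and P* = 496/3.
With the rebate, buyers effectively pay Pb = Ps − 17, where Ps is the price sellers receive.
On the curves, Pb = 800/3 - (1/3)Q and Ps = 64 + (1/3)Q; the wedge Ps − Pb = 17 gives 64 + (1/3)Q − (800/3 - (1/3)Q) = 17, so Q' = 329.5.
Then Pb = 800/3 − (1/3)·329.5 = 941/6 and Ps = 64 + (1/3)·329.5 = 1043/6.
ΔCS = ½(304 + 329.5)(496/3 − 941/6) = 2692.375; ΔPS = ½(304 + 329.5)(1043/6 − 496/3) = 2692.375.
Government spending = 17 × 329.5 = 5601.5.
Net change = 2692.375 + 2692.375 − 5601.5 = -216.75. The loss equals the DWL triangle ½·17·25.5.

Net change in total surplus = -216.75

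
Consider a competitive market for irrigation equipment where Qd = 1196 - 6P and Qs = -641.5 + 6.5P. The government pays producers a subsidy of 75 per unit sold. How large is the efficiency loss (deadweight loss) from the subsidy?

Deadweight loss = 8775

Pre-subsidy: 1196 - 6P = -641.5 + 6.5P gives P* = 147, Q* = 314.
With the subsidy, sellers receive Ps = Pb + 75 for each unit, where Pb is the price buyers pay.
Supply in terms of Pb becomes Qs = -641.5 + 6.5(Pb + 75) = -154 + 6.5Pb. Setting this equal to demand: 1196 - 6Pb = -154 + 6.5Pb, so Pb = 108.
Sellers receive Ps = 108 + 75 = 183; Q' = 1196 − 6·108 = 548.
The subsidy expands output by 548 − 314 = 234 past the efficient level; on those units the gap between marginal cost and willingness to pay runs from 0 up to 75.
DWL = ½ × 75 × 234 = 8775.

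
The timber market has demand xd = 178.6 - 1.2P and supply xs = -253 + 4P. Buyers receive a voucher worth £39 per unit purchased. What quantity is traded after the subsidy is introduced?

Pre-subsidy: 178.6 - 1.2P = -253 + 4P gives P* = 83, x* = 79.
With the rebate, buyers effectively pay Pb = Ps − 39, where Ps is the price sellers receive.
Demand in terms of Ps becomes xd = 178.6 − 1.2(Ps − 39) = 225.4 - 1.2Ps. Setting this equal to supply: 225.4 - 1.2Ps = -253 + 4Ps, so Ps = 92.
Buyers pay Pb = 92 − 39 = 53; x' = -253 + 4·92 = 115.

x' = 115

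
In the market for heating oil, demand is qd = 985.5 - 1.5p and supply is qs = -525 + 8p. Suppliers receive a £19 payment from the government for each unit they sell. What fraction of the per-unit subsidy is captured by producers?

Pre-subsidy: 985.5 - 1.5p = -525 + 8p gives p* = 159, q* = 747.
With the subsidy, sellers receive ps = pb + 19 for each unit, where pb is the price buyers pay.
Supply in terms of pb becomes qs = -525 + 8(pb + 19) = -373 + 8pb. Setting this equal to demand: 985.5 - 1.5pb = -373 + 8pb, so pb = 143.
Sellers receive ps = 143 + 19 = 162; q' = 985.5 − 1.5·143 = 771.
Buyers' price falls by p* − pb = 159 − 143 = 16; sellers' price rises by ps − p* = 162 − 159 = 3.
So producers capture 3/19 = 3/19 of each unit of subsidy.

Producer share = 3/19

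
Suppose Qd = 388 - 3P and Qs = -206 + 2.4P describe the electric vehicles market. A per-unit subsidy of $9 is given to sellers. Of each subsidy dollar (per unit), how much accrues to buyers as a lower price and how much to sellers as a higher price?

Buyers gain $4 per unit; sellers gain $5 per unit

Pre-subsidy: 388 - 3P = -206 + 2.4P gives P* = 110, Q* = 58.
With the subsidy, sellers receive Ps = Pb + 9 for each unit, where Pb is the price buyers pay.
Supply in terms of Pb becomes Qs = -206 + 2.4(Pb + 9) = -184.4 + 2.4Pb. Setting this equal to demand: 388 - 3Pb = -184.4 + 2.4Pb, so Pb = 106.
Sellers receive Ps = 106 + 9 = 115; Q' = 388 − 3·106 = 70.
Buyers' price falls by P* − Pb = 110 − 106 = 4; sellers' price rises by Ps − P* = 115 − 110 = 5.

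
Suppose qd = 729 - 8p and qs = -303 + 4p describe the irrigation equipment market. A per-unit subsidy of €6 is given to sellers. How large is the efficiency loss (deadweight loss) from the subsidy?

Deadweight loss = €48

Pre-subsidy: 729 - 8p = -303 + 4p gives p* = 86, q* = 41.
With the subsidy, sellers receive ps = pb + 6 for each unit, where pb is the price buyers pay.
Supply in terms of pb becomes qs = -303 + 4(pb + 6) = -279 + 4pb. Setting this equal to demand: 729 - 8pb = -279 + 4pb, so pb = 84.
Sellers receive ps = 84 + 6 = 90; q' = 729 − 8·84 = 57.
The subsidy expands output by 57 − 41 = 16 past the efficient level; on those units the gap between marginal cost and willingness to pay runs from 0 up to 6.
DWL = ½ × 6 × 16 = 48.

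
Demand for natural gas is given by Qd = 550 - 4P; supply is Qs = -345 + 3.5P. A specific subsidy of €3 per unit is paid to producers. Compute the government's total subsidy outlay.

Pre-subsidy: 550 - 4P = -345 + 3.5P gives P* = 358/3, Q* = 218/3.
With the subsidy, sellers receive Ps = Pb + 3 for each unit, where Pb is the price buyers pay.
Supply in terms of Pb becomes Qs = -345 + 3.5(Pb + 3) = -334.5 + 3.5Pb. Setting this equal to demand: 550 - 4Pb = -334.5 + 3.5Pb, so Pb = 1769/15.
Sellers receive Ps = 1769/15 + 3 = 1814/15; Q' = 550 − 4·(1769/15) = 1174/15.
Government outlay = subsidy × quantity = 3 × 1174/15 = 234.8.

Government cost = €234.8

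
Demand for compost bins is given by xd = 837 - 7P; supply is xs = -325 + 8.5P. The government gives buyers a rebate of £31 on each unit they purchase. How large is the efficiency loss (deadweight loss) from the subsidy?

Pre-subsidy: 837 - 7P = -325 + 8.5P gives P* = 2324/31, x* = 9679/31.
With the rebate, buyers effectively pay Pb = Ps − 31, where Ps is the price sellers receive.
Demand in terms of Ps becomes xd = 837 − 7(Ps − 31) = 1054 - 7Ps. Setting this equal to supply: 1054 - 7Ps = -325 + 8.5Ps, so Ps = 2758/31.
Buyers pay Pb = 2758/31 − 31 = 1797/31; x' = -325 + 8.5·(2758/31) = 13368/31.
The subsidy expands output by 13368/31 − 9679/31 = 119 past the efficient level; on those units the gap between marginal cost and willingness to pay runs from 0 up to 31.
DWL = ½ × 31 × 119 = 1844.5.

Deadweight loss = £1844.5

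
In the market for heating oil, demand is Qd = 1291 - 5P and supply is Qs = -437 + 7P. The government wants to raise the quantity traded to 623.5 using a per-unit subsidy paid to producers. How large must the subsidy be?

At Q = 623.5, invert demand for the buyer price: Pb = (1291 − 623.5)/5 = 133.5; invert supply for the seller price: Ps = (623.5 − (-437))/7 = 151.5.
The subsidy must fill the gap: s = Ps − Pb = 151.5 − 133.5 = 18.

Required subsidy s = 18 per unit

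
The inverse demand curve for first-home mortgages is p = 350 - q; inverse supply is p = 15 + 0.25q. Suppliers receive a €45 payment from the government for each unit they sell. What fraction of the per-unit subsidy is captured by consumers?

Consumer share = 0.8

Pre-subsidy: 350 - q = 15 + 0.25q gives q* = 268 and p* = 82.
With the subsidy, sellers receive ps = pb + 45 for each unit, where pb is the price buyers pay.
On the curves, pb = 350 - q and ps = 15 + 0.25q; the wedge ps − pb = 45 gives 15 + 0.25q − (350 - q) = 45, so q' = 304.
Then pb = 350 − 1·304 = 46 and ps = 15 + 0.25·304 = 91.
Buyers' price falls by p* − pb = 82 − 46 = 36; sellers' price rises by ps − p* = 91 − 82 = 9.
So consumers capture 36/45 = 0.8 of each unit of subsidy.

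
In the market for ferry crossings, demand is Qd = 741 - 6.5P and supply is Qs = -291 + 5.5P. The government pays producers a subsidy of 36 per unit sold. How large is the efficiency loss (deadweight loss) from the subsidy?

Pre-subsidy: 741 - 6.5P = -291 + 5.5P gives P* = 86, Q* = 182.
With the subsidy, sellers receive Ps = Pb + 36 for each unit, where Pb is the price buyers pay.
Supply in terms of Pb becomes Qs = -291 + 5.5(Pb + 36) = -93 + 5.5Pb. Setting this equal to demand: 741 - 6.5Pb = -93 + 5.5Pb, so Pb = 69.5.
Sellers receive Ps = 69.5 + 36 = 105.5; Q' = 741 − 6.5·69.5 = 289.25.
The subsidy expands output by 289.25 − 182 = 107.25 past the efficient level; on those units the gap between marginal cost and willingness to pay runs from 0 up to 36.
DWL = ½ × 36 × 107.25 = 1930.5.

Deadweight loss = 1930.5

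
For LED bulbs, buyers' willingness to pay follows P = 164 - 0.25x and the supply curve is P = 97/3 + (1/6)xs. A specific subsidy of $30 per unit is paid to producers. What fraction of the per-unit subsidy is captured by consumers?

Consumer share = 0.6

Pre-subsidy: 164 - 0.25x = 97/3 + (1/6)x gives x* = 316 and P* = 85.
With the subsidy, sellers receive Ps = Pb + 30 for each unit, where Pb is the price buyers pay.
On the curves, Pb = 164 - 0.25x and Ps = 97/3 + (1/6)x; the wedge Ps − Pb = 30 gives 97/3 + (1/6)x − (164 - 0.25x) = 30, so x' = 388.
Then Pb = 164 − 0.25·388 = 67 and Ps = 97/3 + (1/6)·388 = 97.
Buyers' price falls by P* − Pb = 85 − 67 = 18; sellers' price rises by Ps − P* = 97 − 85 = 12.
So consumers capture 18/30 = 0.6 of each unit of subsidy.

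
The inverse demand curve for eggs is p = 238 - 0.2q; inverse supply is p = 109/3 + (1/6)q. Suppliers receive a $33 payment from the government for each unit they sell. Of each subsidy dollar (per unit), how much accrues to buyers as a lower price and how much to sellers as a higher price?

Pre-subsidy: 238 - 0.2q = 109/3 + (1/6)q gives q* = 550 and p* = 128.
With the subsidy, sellers receive ps = pb + 33 for each unit, where pb is the price buyers pay.
On the curves, pb = 238 - 0.2q and ps = 109/3 + (1/6)q; the wedge ps − pb = 33 gives 109/3 + (1/6)q − (238 - 0.2q) = 33, so q' = 640.
Then pb = 238 − 0.2·640 = 110 and ps = 109/3 + (1/6)·640 = 143.
Buyers' price falls by p* − pb = 128 − 110 = 18; sellers' price rises by ps − p* = 143 − 128 = 15.

Buyers gain $18 per unit; sellers gain $15 per unit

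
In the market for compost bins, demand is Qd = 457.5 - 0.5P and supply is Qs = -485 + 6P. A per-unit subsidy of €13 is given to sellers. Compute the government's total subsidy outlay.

Pre-subsidy: 457.5 - 0.5P = -485 + 6P gives P* = 145, Q* = 385.
With the subsidy, sellers receive Ps = Pb + 13 for each unit, where Pb is the price buyers pay.
Supply in terms of Pb becomes Qs = -485 + 6(Pb + 13) = -407 + 6Pb. Setting this equal to demand: 457.5 - 0.5Pb = -407 + 6Pb, so Pb = 133.
Sellers receive Ps = 133 + 13 = 146; Q' = 457.5 − 0.5·133 = 391.
Government outlay = subsidy × quantity = 13 × 391 = 5083.

Government cost = €5083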